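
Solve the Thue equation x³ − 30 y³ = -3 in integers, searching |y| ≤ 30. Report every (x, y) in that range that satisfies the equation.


The equation is x³ - 30y³ = -3. For fixed y, x³ = 30·y³ − 3, so a solution requires the RHS to be a perfect cube.
Strategy: iterate y from -30 to 30, compute RHS = 30·y³ − 3, and check whether it is a (positive or negative) perfect cube.
Check small values of y:
  y = 0: RHS = -3 is not a perfect cube.
  y = 1: RHS = 27 = (3)³ ⇒ x = 3 works.
  y = -1: RHS = -33 is not a perfect cube.
  y = 2: RHS = 237 is not a perfect cube.
  y = -2: RHS = -243 is not a perfect cube.
  y = 3: RHS = 807 is not a perfect cube.
  y = -3: RHS = -813 is not a perfect cube.
Continuing the search up to |y| = 30 finds no further solutions beyond those listed.
Collected solutions: (3, 1).

Solutions (with |y| ≤ 30): (3, 1).


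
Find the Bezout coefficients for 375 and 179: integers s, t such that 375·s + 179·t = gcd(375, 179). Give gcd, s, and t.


Euclidean algorithm on (375, 179) — divide until remainder is 0:
  375 = 2 · 179 + 17
  179 = 10 · 17 + 9
  17 = 1 · 9 + 8
  9 = 1 · 8 + 1
  8 = 8 · 1 + 0
gcd(375, 179) = 1.
Track Bezout coefficients alongside the remainders: start with r₀ = 375 = a·1 + b·0 (s = 1, t = 0) and r₁ = 179 = a·0 + b·1 (s = 0, t = 1); each new remainder r_{k+1} = r_{k-1} − q_k·r_k inherits s_{k+1} = s_{k-1} − q_k·s_k, t_{k+1} = t_{k-1} − q_k·t_k, so r_k = a·s_k + b·t_k at every step:
  q = 2: r = 17, s = 1 − 2·0 = 1, t = 0 − 2·1 = -2  (check: 375·1 + 179·(-2) = 17)
  q = 10: r = 9, s = 0 − 10·1 = -10, t = 1 − 10·(-2) = 21  (check: 375·(-10) + 179·21 = 9)
  q = 1: r = 8, s = 1 − 1·(-10) = 11, t = -2 − 1·21 = -23  (check: 375·11 + 179·(-23) = 8)
  q = 1: r = 1, s = -10 − 1·11 = -21, t = 21 − 1·(-23) = 44  (check: 375·(-21) + 179·44 = 1)
The row with r = 1 (the gcd) gives the Bezout coefficients s = -21, t = 44.
Result: 375 · (-21) + 179 · (44) = 1.

gcd(375, 179) = 1; s = -21, t = 44 (check: 375·(-21) + 179·44 = 1).


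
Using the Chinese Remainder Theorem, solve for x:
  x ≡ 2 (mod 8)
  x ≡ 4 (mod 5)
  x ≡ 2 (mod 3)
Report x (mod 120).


Moduli 8, 5, 3 are pairwise coprime; by CRT there is a unique solution modulo M = 8 · 5 · 3 = 120.
Solve pairwise, accumulating the modulus:
  Start with x ≡ 2 (mod 8).
  Combine with x ≡ 4 (mod 5): since gcd(8, 5) = 1, we get a unique residue mod 40.
    Write x = 2 + 8·t and substitute into x ≡ 4 (mod 5): 8·t ≡ 4 − 2 = 2 (mod 5).
    Reduce coefficients mod 5: 3·t ≡ 2 (mod 5).
    The inverse of 3 mod 5 is 2 (since 3·2 = 6 = 1·5 + 1), so t ≡ 2·2 = 4 ≡ 4 (mod 5).
    Then x = 2 + 8·4 = 34, valid modulo lcm(8, 5) = 40: x ≡ 34 (mod 40).
  Combine with x ≡ 2 (mod 3): since gcd(40, 3) = 1, we get a unique residue mod 120.
    Write x = 34 + 40·t and substitute into x ≡ 2 (mod 3): 40·t ≡ 2 − 34 = -32 (mod 3).
    Reduce coefficients mod 3: 1·t ≡ 1 (mod 3).
    So t ≡ 1 (mod 3).
    Then x = 34 + 40·1 = 74, valid modulo lcm(40, 3) = 120: x ≡ 74 (mod 120).
Verify: 74 mod 8 = 2 ✓, 74 mod 5 = 4 ✓, 74 mod 3 = 2 ✓.

x ≡ 74 (mod 120).


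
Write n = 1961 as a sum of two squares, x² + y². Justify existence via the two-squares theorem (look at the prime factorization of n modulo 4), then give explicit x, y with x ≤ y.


Step 1: Factor n = 1961 = 37 · 53.
Step 2: Check the mod-4 condition on each prime factor: 37 ≡ 1 (mod 4), exponent 1; 53 ≡ 1 (mod 4), exponent 1.
All primes ≡ 3 (mod 4) appear to even exponent (or don't appear), so by the two-squares theorem n IS expressible as a sum of two squares.
Step 3: Build a representation. Here n = 37 · 53 is a product of primes ≡ 1 (mod 4). Each prime p ≡ 1 (mod 4) is itself a sum of two squares; find a² by testing p − a² for a perfect square:
  37: 37 − 1² = 36 = 6² ⇒ 37 = 1² + 6².
  53: 53 − 1² = 52, 53 − 2² = 49 = 7² ⇒ 53 = 2² + 7².
  Combine using the Brahmagupta–Fibonacci identity (a² + b²)(c² + d²) = (ac − bd)² + (ad + bc)² = (ac + bd)² + (ad − bc)²:
  37 · 53 = 1961: from (1² + 6²)(2² + 7²), take (1·2 − 6·7, 1·7 + 6·2) = (2 − 42, 7 + 12) = (-40, 19); dropping signs (only squares matter) gives (40, 19); check 40² + 19² = 1600 + 361 = 1961 ✓.
Step 4: Order so x ≤ y and verify: 19² + 40² = 361 + 1600 = 1961 = n. ✓

n = 1961 = 19² + 40² (one valid representation with x ≤ y).


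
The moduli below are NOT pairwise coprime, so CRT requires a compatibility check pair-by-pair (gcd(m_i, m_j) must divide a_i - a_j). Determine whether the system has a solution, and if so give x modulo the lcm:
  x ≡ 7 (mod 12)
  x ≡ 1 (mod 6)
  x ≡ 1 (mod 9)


Moduli 12, 6, 9 are not pairwise coprime, so CRT works modulo lcm(m_i) when all pairwise compatibility conditions hold.
Pairwise compatibility: gcd(m_i, m_j) must divide a_i - a_j for every pair.
Merge one congruence at a time:
  Start: x ≡ 7 (mod 12).
  Combine with x ≡ 1 (mod 6): gcd(12, 6) = 6; 1 - 7 = -6, which IS divisible by 6, so compatible.
    Write x = 7 + 12·t and substitute into x ≡ 1 (mod 6): 12·t ≡ 1 − 7 = -6 (mod 6).
    Divide the congruence (and modulus) by g = 6: 2·t ≡ -1 (mod 1).
    Modulo 1 every t works; take t = 0.
    Then x = 7 + 12·0 = 7, valid modulo lcm(12, 6) = 12: x ≡ 7 (mod 12).
  Combine with x ≡ 1 (mod 9): gcd(12, 9) = 3; 1 - 7 = -6, which IS divisible by 3, so compatible.
    Write x = 7 + 12·t and substitute into x ≡ 1 (mod 9): 12·t ≡ 1 − 7 = -6 (mod 9).
    Divide the congruence (and modulus) by g = 3: 4·t ≡ -2 (mod 3).
    Reduce coefficients mod 3: 1·t ≡ 1 (mod 3).
    So t ≡ 1 (mod 3).
    Then x = 7 + 12·1 = 19, valid modulo lcm(12, 9) = 36: x ≡ 19 (mod 36).
Verify: 19 mod 12 = 7, 19 mod 6 = 1, 19 mod 9 = 1.

x ≡ 19 (mod 36).


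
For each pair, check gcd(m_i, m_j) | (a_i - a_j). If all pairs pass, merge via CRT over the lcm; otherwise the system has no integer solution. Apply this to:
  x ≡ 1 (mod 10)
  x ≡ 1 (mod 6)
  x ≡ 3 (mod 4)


Moduli 10, 6, 4 are not pairwise coprime, so CRT works modulo lcm(m_i) when all pairwise compatibility conditions hold.
Pairwise compatibility: gcd(m_i, m_j) must divide a_i - a_j for every pair.
Merge one congruence at a time:
  Start: x ≡ 1 (mod 10).
  Combine with x ≡ 1 (mod 6): gcd(10, 6) = 2; 1 - 1 = 0, which IS divisible by 2, so compatible.
    Write x = 1 + 10·t and substitute into x ≡ 1 (mod 6): 10·t ≡ 1 − 1 = 0 (mod 6).
    Divide the congruence (and modulus) by g = 2: 5·t ≡ 0 (mod 3).
    Reduce coefficients mod 3: 2·t ≡ 0 (mod 3).
    The inverse of 2 mod 3 is 2 (since 2·2 = 4 = 1·3 + 1), so t ≡ 2·0 = 0 ≡ 0 (mod 3).
    Then x = 1 + 10·0 = 1, valid modulo lcm(10, 6) = 30: x ≡ 1 (mod 30).
  Combine with x ≡ 3 (mod 4): gcd(30, 4) = 2; 3 - 1 = 2, which IS divisible by 2, so compatible.
    Write x = 1 + 30·t and substitute into x ≡ 3 (mod 4): 30·t ≡ 3 − 1 = 2 (mod 4).
    Divide the congruence (and modulus) by g = 2: 15·t ≡ 1 (mod 2).
    Reduce coefficients mod 2: 1·t ≡ 1 (mod 2).
    So t ≡ 1 (mod 2).
    Then x = 1 + 30·1 = 31, valid modulo lcm(30, 4) = 60: x ≡ 31 (mod 60).
Verify: 31 mod 10 = 1, 31 mod 6 = 1, 31 mod 4 = 3.

x ≡ 31 (mod 60).


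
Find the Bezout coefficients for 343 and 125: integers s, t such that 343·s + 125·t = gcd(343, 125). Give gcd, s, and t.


Euclidean algorithm on (343, 125) — divide until remainder is 0:
  343 = 2 · 125 + 93
  125 = 1 · 93 + 32
  93 = 2 · 32 + 29
  32 = 1 · 29 + 3
  29 = 9 · 3 + 2
  3 = 1 · 2 + 1
  2 = 2 · 1 + 0
gcd(343, 125) = 1.
Track Bezout coefficients alongside the remainders: start with r₀ = 343 = a·1 + b·0 (s = 1, t = 0) and r₁ = 125 = a·0 + b·1 (s = 0, t = 1); each new remainder r_{k+1} = r_{k-1} − q_k·r_k inherits s_{k+1} = s_{k-1} − q_k·s_k, t_{k+1} = t_{k-1} − q_k·t_k, so r_k = a·s_k + b·t_k at every step:
  q = 2: r = 93, s = 1 − 2·0 = 1, t = 0 − 2·1 = -2  (check: 343·1 + 125·(-2) = 93)
  q = 1: r = 32, s = 0 − 1·1 = -1, t = 1 − 1·(-2) = 3  (check: 343·(-1) + 125·3 = 32)
  q = 2: r = 29, s = 1 − 2·(-1) = 3, t = -2 − 2·3 = -8  (check: 343·3 + 125·(-8) = 29)
  q = 1: r = 3, s = -1 − 1·3 = -4, t = 3 − 1·(-8) = 11  (check: 343·(-4) + 125·11 = 3)
  q = 9: r = 2, s = 3 − 9·(-4) = 39, t = -8 − 9·11 = -107  (check: 343·39 + 125·(-107) = 2)
  q = 1: r = 1, s = -4 − 1·39 = -43, t = 11 − 1·(-107) = 118  (check: 343·(-43) + 125·118 = 1)
The row with r = 1 (the gcd) gives the Bezout coefficients s = -43, t = 118.
Result: 343 · (-43) + 125 · (118) = 1.

gcd(343, 125) = 1; s = -43, t = 118 (check: 343·(-43) + 125·118 = 1).


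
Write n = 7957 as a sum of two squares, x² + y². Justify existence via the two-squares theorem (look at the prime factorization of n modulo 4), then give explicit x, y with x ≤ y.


Step 1: Factor n = 7957 = 73 · 109.
Step 2: Check the mod-4 condition on each prime factor: 73 ≡ 1 (mod 4), exponent 1; 109 ≡ 1 (mod 4), exponent 1.
All primes ≡ 3 (mod 4) appear to even exponent (or don't appear), so by the two-squares theorem n IS expressible as a sum of two squares.
Step 3: Build a representation. Here n = 73 · 109 is a product of primes ≡ 1 (mod 4). Each prime p ≡ 1 (mod 4) is itself a sum of two squares; find a² by testing p − a² for a perfect square:
  73: 73 − 1² = 72, 73 − 2² = 69, 73 − 3² = 64 = 8² ⇒ 73 = 3² + 8².
  109: 109 − 1² = 108, 109 − 2² = 105, 109 − 3² = 100 = 10² ⇒ 109 = 3² + 10².
  Combine using the Brahmagupta–Fibonacci identity (a² + b²)(c² + d²) = (ac − bd)² + (ad + bc)² = (ac + bd)² + (ad − bc)²:
  73 · 109 = 7957: from (3² + 8²)(3² + 10²), take (3·3 − 8·10, 3·10 + 8·3) = (9 − 80, 30 + 24) = (-71, 54); dropping signs (only squares matter) gives (71, 54); check 71² + 54² = 5041 + 2916 = 7957 ✓.
Step 4: Order so x ≤ y and verify: 54² + 71² = 2916 + 5041 = 7957 = n. ✓

n = 7957 = 54² + 71² (one valid representation with x ≤ y).


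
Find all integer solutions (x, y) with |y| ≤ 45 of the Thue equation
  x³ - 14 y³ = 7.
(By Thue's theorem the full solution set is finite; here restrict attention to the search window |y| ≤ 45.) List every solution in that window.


The equation is x³ - 14y³ = 7. For fixed y, x³ = 14·y³ + 7, so a solution requires the RHS to be a perfect cube.
Strategy: iterate y from -45 to 45, compute RHS = 14·y³ + 7, and check whether it is a (positive or negative) perfect cube.
Check small values of y:
  y = 0: RHS = 7 is not a perfect cube.
  y = 1: RHS = 21 is not a perfect cube.
  y = -1: RHS = -7 is not a perfect cube.
  y = 2: RHS = 119 is not a perfect cube.
  y = -2: RHS = -105 is not a perfect cube.
  y = 3: RHS = 385 is not a perfect cube.
  y = -3: RHS = -371 is not a perfect cube.
Continuing the search up to |y| = 45 finds no solutions either.
No (x, y) in the scanned range satisfies the equation.

No integer solutions with |y| ≤ 45.


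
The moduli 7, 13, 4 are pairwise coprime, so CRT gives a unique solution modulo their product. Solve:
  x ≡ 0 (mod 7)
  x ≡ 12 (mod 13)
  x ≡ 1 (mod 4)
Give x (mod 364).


Moduli 7, 13, 4 are pairwise coprime; by CRT there is a unique solution modulo M = 7 · 13 · 4 = 364.
Solve pairwise, accumulating the modulus:
  Start with x ≡ 0 (mod 7).
  Combine with x ≡ 12 (mod 13): since gcd(7, 13) = 1, we get a unique residue mod 91.
    Write x = 0 + 7·t and substitute into x ≡ 12 (mod 13): 7·t ≡ 12 − 0 = 12 (mod 13).
    The inverse of 7 mod 13 is 2 (since 7·2 = 14 = 1·13 + 1), so t ≡ 2·12 = 24 ≡ 11 (mod 13).
    Then x = 0 + 7·11 = 77, valid modulo lcm(7, 13) = 91: x ≡ 77 (mod 91).
  Combine with x ≡ 1 (mod 4): since gcd(91, 4) = 1, we get a unique residue mod 364.
    Write x = 77 + 91·t and substitute into x ≡ 1 (mod 4): 91·t ≡ 1 − 77 = -76 (mod 4).
    Reduce coefficients mod 4: 3·t ≡ 0 (mod 4).
    The inverse of 3 mod 4 is 3 (since 3·3 = 9 = 2·4 + 1), so t ≡ 3·0 = 0 ≡ 0 (mod 4).
    Then x = 77 + 91·0 = 77, valid modulo lcm(91, 4) = 364: x ≡ 77 (mod 364).
Verify: 77 mod 7 = 0 ✓, 77 mod 13 = 12 ✓, 77 mod 4 = 1 ✓.

x ≡ 77 (mod 364).


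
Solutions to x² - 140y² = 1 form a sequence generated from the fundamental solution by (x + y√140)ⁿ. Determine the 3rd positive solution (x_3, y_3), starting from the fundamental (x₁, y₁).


Step 1: Find the fundamental solution (x₁, y₁) of x² - 140y² = 1.
  Expand √140 as a continued fraction. a₀ = ⌊√140⌋ = 11; iterate m_{k+1} = d_k·a_k − m_k, d_{k+1} = (140 − m_{k+1}²)/d_k, a_{k+1} = ⌊(a₀ + m_{k+1})/d_{k+1}⌋ (starting m₀ = 0, d₀ = 1), with convergents p_k = a_k·p_{k-1} + p_{k-2}, q_k = a_k·q_{k-1} + q_{k-2} (p₋₁ = 1, q₋₁ = 0):
  k = 0: a₀ = 11; p₀/q₀ = 11/1; p₀² − 140·q₀² = 121 − 140 = -19.
  k = 1: m = 11, d = 19, a = ⌊(11 + 11)/19⌋ = 1; p/q = (1·11 + 1)/(1·1 + 0) = 12/1; p² − 140·q² = 144 − 140 = 4.
  k = 2: m = 8, d = 4, a = ⌊(11 + 8)/4⌋ = 4; p/q = (4·12 + 11)/(4·1 + 1) = 59/5; p² − 140·q² = 3481 − 3500 = -19.
  k = 3: m = 8, d = 19, a = ⌊(11 + 8)/19⌋ = 1; p/q = (1·59 + 12)/(1·5 + 1) = 71/6; p² − 140·q² = 5041 − 5040 = 1.
  The first convergent with p² − 140·q² = 1 gives the fundamental solution (x₁, y₁) = (71, 6).
Step 2: Apply the recurrence (x_{n+1}, y_{n+1}) = (x₁x_n + 140y₁y_n, x₁y_n + y₁x_n) repeatedly.
  From (x_1, y_1) = (71, 6): x_2 = 71·71 + 140·6·6 = 10081; y_2 = 71·6 + 6·71 = 852.
  From (x_2, y_2) = (10081, 852): x_3 = 71·10081 + 140·6·852 = 1431431; y_3 = 71·852 + 6·10081 = 120978.
Step 3: Verify x_3² - 140·y_3² = 2048994707761 - 2048994707760 = 1 (should be 1). ✓

(x_1, y_1) = (71, 6); (x_3, y_3) = (1431431, 120978).


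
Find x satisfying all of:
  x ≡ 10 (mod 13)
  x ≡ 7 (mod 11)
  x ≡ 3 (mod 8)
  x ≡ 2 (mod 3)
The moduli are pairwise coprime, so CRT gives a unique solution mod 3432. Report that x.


Product of moduli M = 13 · 11 · 8 · 3 = 3432.
Merge one congruence at a time:
  Start: x ≡ 10 (mod 13).
  Combine with x ≡ 7 (mod 11); new modulus lcm = 143.
    Write x = 10 + 13·t and substitute into x ≡ 7 (mod 11): 13·t ≡ 7 − 10 = -3 (mod 11).
    Reduce coefficients mod 11: 2·t ≡ 8 (mod 11).
    The inverse of 2 mod 11 is 6 (since 2·6 = 12 = 1·11 + 1), so t ≡ 6·8 = 48 ≡ 4 (mod 11).
    Then x = 10 + 13·4 = 62, valid modulo lcm(13, 11) = 143: x ≡ 62 (mod 143).
  Combine with x ≡ 3 (mod 8); new modulus lcm = 1144.
    Write x = 62 + 143·t and substitute into x ≡ 3 (mod 8): 143·t ≡ 3 − 62 = -59 (mod 8).
    Reduce coefficients mod 8: 7·t ≡ 5 (mod 8).
    The inverse of 7 mod 8 is 7 (since 7·7 = 49 = 6·8 + 1), so t ≡ 7·5 = 35 ≡ 3 (mod 8).
    Then x = 62 + 143·3 = 491, valid modulo lcm(143, 8) = 1144: x ≡ 491 (mod 1144).
  Combine with x ≡ 2 (mod 3); new modulus lcm = 3432.
    Write x = 491 + 1144·t and substitute into x ≡ 2 (mod 3): 1144·t ≡ 2 − 491 = -489 (mod 3).
    Reduce coefficients mod 3: 1·t ≡ 0 (mod 3).
    So t ≡ 0 (mod 3).
    Then x = 491 + 1144·0 = 491, valid modulo lcm(1144, 3) = 3432: x ≡ 491 (mod 3432).
Verify against each original: 491 mod 13 = 10, 491 mod 11 = 7, 491 mod 8 = 3, 491 mod 3 = 2.

x ≡ 491 (mod 3432).


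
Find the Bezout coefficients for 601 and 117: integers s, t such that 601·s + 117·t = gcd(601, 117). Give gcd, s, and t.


Euclidean algorithm on (601, 117) — divide until remainder is 0:
  601 = 5 · 117 + 16
  117 = 7 · 16 + 5
  16 = 3 · 5 + 1
  5 = 5 · 1 + 0
gcd(601, 117) = 1.
Track Bezout coefficients alongside the remainders: start with r₀ = 601 = a·1 + b·0 (s = 1, t = 0) and r₁ = 117 = a·0 + b·1 (s = 0, t = 1); each new remainder r_{k+1} = r_{k-1} − q_k·r_k inherits s_{k+1} = s_{k-1} − q_k·s_k, t_{k+1} = t_{k-1} − q_k·t_k, so r_k = a·s_k + b·t_k at every step:
  q = 5: r = 16, s = 1 − 5·0 = 1, t = 0 − 5·1 = -5  (check: 601·1 + 117·(-5) = 16)
  q = 7: r = 5, s = 0 − 7·1 = -7, t = 1 − 7·(-5) = 36  (check: 601·(-7) + 117·36 = 5)
  q = 3: r = 1, s = 1 − 3·(-7) = 22, t = -5 − 3·36 = -113  (check: 601·22 + 117·(-113) = 1)
The row with r = 1 (the gcd) gives the Bezout coefficients s = 22, t = -113.
Result: 601 · (22) + 117 · (-113) = 1.

gcd(601, 117) = 1; s = 22, t = -113 (check: 601·22 + 117·(-113) = 1).


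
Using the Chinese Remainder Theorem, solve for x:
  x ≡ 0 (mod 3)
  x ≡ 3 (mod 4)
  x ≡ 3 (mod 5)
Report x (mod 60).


Moduli 3, 4, 5 are pairwise coprime; by CRT there is a unique solution modulo M = 3 · 4 · 5 = 60.
Solve pairwise, accumulating the modulus:
  Start with x ≡ 0 (mod 3).
  Combine with x ≡ 3 (mod 4): since gcd(3, 4) = 1, we get a unique residue mod 12.
    Write x = 0 + 3·t and substitute into x ≡ 3 (mod 4): 3·t ≡ 3 − 0 = 3 (mod 4).
    The inverse of 3 mod 4 is 3 (since 3·3 = 9 = 2·4 + 1), so t ≡ 3·3 = 9 ≡ 1 (mod 4).
    Then x = 0 + 3·1 = 3, valid modulo lcm(3, 4) = 12: x ≡ 3 (mod 12).
  Combine with x ≡ 3 (mod 5): since gcd(12, 5) = 1, we get a unique residue mod 60.
    Write x = 3 + 12·t and substitute into x ≡ 3 (mod 5): 12·t ≡ 3 − 3 = 0 (mod 5).
    Reduce coefficients mod 5: 2·t ≡ 0 (mod 5).
    The inverse of 2 mod 5 is 3 (since 2·3 = 6 = 1·5 + 1), so t ≡ 3·0 = 0 ≡ 0 (mod 5).
    Then x = 3 + 12·0 = 3, valid modulo lcm(12, 5) = 60: x ≡ 3 (mod 60).
Verify: 3 mod 3 = 0 ✓, 3 mod 4 = 3 ✓, 3 mod 5 = 3 ✓.

x ≡ 3 (mod 60).


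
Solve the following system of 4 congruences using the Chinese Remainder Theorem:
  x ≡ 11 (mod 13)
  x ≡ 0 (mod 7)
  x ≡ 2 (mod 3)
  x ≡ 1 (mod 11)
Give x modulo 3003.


Product of moduli M = 13 · 7 · 3 · 11 = 3003.
Merge one congruence at a time:
  Start: x ≡ 11 (mod 13).
  Combine with x ≡ 0 (mod 7); new modulus lcm = 91.
    Write x = 11 + 13·t and substitute into x ≡ 0 (mod 7): 13·t ≡ 0 − 11 = -11 (mod 7).
    Reduce coefficients mod 7: 6·t ≡ 3 (mod 7).
    The inverse of 6 mod 7 is 6 (since 6·6 = 36 = 5·7 + 1), so t ≡ 6·3 = 18 ≡ 4 (mod 7).
    Then x = 11 + 13·4 = 63, valid modulo lcm(13, 7) = 91: x ≡ 63 (mod 91).
  Combine with x ≡ 2 (mod 3); new modulus lcm = 273.
    Write x = 63 + 91·t and substitute into x ≡ 2 (mod 3): 91·t ≡ 2 − 63 = -61 (mod 3).
    Reduce coefficients mod 3: 1·t ≡ 2 (mod 3).
    So t ≡ 2 (mod 3).
    Then x = 63 + 91·2 = 245, valid modulo lcm(91, 3) = 273: x ≡ 245 (mod 273).
  Combine with x ≡ 1 (mod 11); new modulus lcm = 3003.
    Write x = 245 + 273·t and substitute into x ≡ 1 (mod 11): 273·t ≡ 1 − 245 = -244 (mod 11).
    Reduce coefficients mod 11: 9·t ≡ 9 (mod 11).
    The inverse of 9 mod 11 is 5 (since 9·5 = 45 = 4·11 + 1), so t ≡ 5·9 = 45 ≡ 1 (mod 11).
    Then x = 245 + 273·1 = 518, valid modulo lcm(273, 11) = 3003: x ≡ 518 (mod 3003).
Verify against each original: 518 mod 13 = 11, 518 mod 7 = 0, 518 mod 3 = 2, 518 mod 11 = 1.

x ≡ 518 (mod 3003).


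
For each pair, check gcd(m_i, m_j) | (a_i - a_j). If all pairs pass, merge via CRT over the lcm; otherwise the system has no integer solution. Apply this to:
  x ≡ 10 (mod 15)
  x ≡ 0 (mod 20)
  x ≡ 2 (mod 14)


Moduli 15, 20, 14 are not pairwise coprime, so CRT works modulo lcm(m_i) when all pairwise compatibility conditions hold.
Pairwise compatibility: gcd(m_i, m_j) must divide a_i - a_j for every pair.
Merge one congruence at a time:
  Start: x ≡ 10 (mod 15).
  Combine with x ≡ 0 (mod 20): gcd(15, 20) = 5; 0 - 10 = -10, which IS divisible by 5, so compatible.
    Write x = 10 + 15·t and substitute into x ≡ 0 (mod 20): 15·t ≡ 0 − 10 = -10 (mod 20).
    Divide the congruence (and modulus) by g = 5: 3·t ≡ -2 (mod 4).
    Reduce coefficients mod 4: 3·t ≡ 2 (mod 4).
    The inverse of 3 mod 4 is 3 (since 3·3 = 9 = 2·4 + 1), so t ≡ 3·2 = 6 ≡ 2 (mod 4).
    Then x = 10 + 15·2 = 40, valid modulo lcm(15, 20) = 60: x ≡ 40 (mod 60).
  Combine with x ≡ 2 (mod 14): gcd(60, 14) = 2; 2 - 40 = -38, which IS divisible by 2, so compatible.
    Write x = 40 + 60·t and substitute into x ≡ 2 (mod 14): 60·t ≡ 2 − 40 = -38 (mod 14).
    Divide the congruence (and modulus) by g = 2: 30·t ≡ -19 (mod 7).
    Reduce coefficients mod 7: 2·t ≡ 2 (mod 7).
    The inverse of 2 mod 7 is 4 (since 2·4 = 8 = 1·7 + 1), so t ≡ 4·2 = 8 ≡ 1 (mod 7).
    Then x = 40 + 60·1 = 100, valid modulo lcm(60, 14) = 420: x ≡ 100 (mod 420).
Verify: 100 mod 15 = 10, 100 mod 20 = 0, 100 mod 14 = 2.

x ≡ 100 (mod 420).


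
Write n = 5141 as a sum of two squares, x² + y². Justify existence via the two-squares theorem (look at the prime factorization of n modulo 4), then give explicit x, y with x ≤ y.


Step 1: Factor n = 5141 = 53 · 97.
Step 2: Check the mod-4 condition on each prime factor: 53 ≡ 1 (mod 4), exponent 1; 97 ≡ 1 (mod 4), exponent 1.
All primes ≡ 3 (mod 4) appear to even exponent (or don't appear), so by the two-squares theorem n IS expressible as a sum of two squares.
Step 3: Build a representation. Here n = 53 · 97 is a product of primes ≡ 1 (mod 4). Each prime p ≡ 1 (mod 4) is itself a sum of two squares; find a² by testing p − a² for a perfect square:
  53: 53 − 1² = 52, 53 − 2² = 49 = 7² ⇒ 53 = 2² + 7².
  97: 97 − 1² = 96, 97 − 2² = 93, 97 − 3² = 88, 97 − 4² = 81 = 9² ⇒ 97 = 4² + 9².
  Combine using the Brahmagupta–Fibonacci identity (a² + b²)(c² + d²) = (ac − bd)² + (ad + bc)² = (ac + bd)² + (ad − bc)²:
  53 · 97 = 5141: from (2² + 7²)(4² + 9²), take (2·4 − 7·9, 2·9 + 7·4) = (8 − 63, 18 + 28) = (-55, 46); dropping signs (only squares matter) gives (55, 46); check 55² + 46² = 3025 + 2116 = 5141 ✓.
Step 4: Order so x ≤ y and verify: 46² + 55² = 2116 + 3025 = 5141 = n. ✓

n = 5141 = 46² + 55² (one valid representation with x ≤ y).


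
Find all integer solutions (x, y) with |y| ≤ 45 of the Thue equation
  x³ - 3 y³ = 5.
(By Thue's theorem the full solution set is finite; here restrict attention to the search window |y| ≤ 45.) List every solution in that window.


The equation is x³ - 3y³ = 5. For fixed y, x³ = 3·y³ + 5, so a solution requires the RHS to be a perfect cube.
Strategy: iterate y from -45 to 45, compute RHS = 3·y³ + 5, and check whether it is a (positive or negative) perfect cube.
Check small values of y:
  y = 0: RHS = 5 is not a perfect cube.
  y = 1: RHS = 8 = (2)³ ⇒ x = 2 works.
  y = -1: RHS = 2 is not a perfect cube.
  y = 2: RHS = 29 is not a perfect cube.
  y = -2: RHS = -19 is not a perfect cube.
  y = 3: RHS = 86 is not a perfect cube.
  y = -3: RHS = -76 is not a perfect cube.
Continuing the search up to |y| = 45 finds no further solutions beyond those listed.
Collected solutions: (2, 1).

Solutions (with |y| ≤ 45): (2, 1).


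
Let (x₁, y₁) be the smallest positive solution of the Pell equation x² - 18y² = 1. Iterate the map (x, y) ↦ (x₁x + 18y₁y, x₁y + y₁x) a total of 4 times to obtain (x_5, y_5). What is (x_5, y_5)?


Step 1: Find the fundamental solution (x₁, y₁) of x² - 18y² = 1.
  Expand √18 as a continued fraction. a₀ = ⌊√18⌋ = 4; iterate m_{k+1} = d_k·a_k − m_k, d_{k+1} = (18 − m_{k+1}²)/d_k, a_{k+1} = ⌊(a₀ + m_{k+1})/d_{k+1}⌋ (starting m₀ = 0, d₀ = 1), with convergents p_k = a_k·p_{k-1} + p_{k-2}, q_k = a_k·q_{k-1} + q_{k-2} (p₋₁ = 1, q₋₁ = 0):
  k = 0: a₀ = 4; p₀/q₀ = 4/1; p₀² − 18·q₀² = 16 − 18 = -2.
  k = 1: m = 4, d = 2, a = ⌊(4 + 4)/2⌋ = 4; p/q = (4·4 + 1)/(4·1 + 0) = 17/4; p² − 18·q² = 289 − 288 = 1.
  The first convergent with p² − 18·q² = 1 gives the fundamental solution (x₁, y₁) = (17, 4).
Step 2: Apply the recurrence (x_{n+1}, y_{n+1}) = (x₁x_n + 18y₁y_n, x₁y_n + y₁x_n) repeatedly.
  From (x_1, y_1) = (17, 4): x_2 = 17·17 + 18·4·4 = 577; y_2 = 17·4 + 4·17 = 136.
  From (x_2, y_2) = (577, 136): x_3 = 17·577 + 18·4·136 = 19601; y_3 = 17·136 + 4·577 = 4620.
  From (x_3, y_3) = (19601, 4620): x_4 = 17·19601 + 18·4·4620 = 665857; y_4 = 17·4620 + 4·19601 = 156944.
  From (x_4, y_4) = (665857, 156944): x_5 = 17·665857 + 18·4·156944 = 22619537; y_5 = 17·156944 + 4·665857 = 5331476.
Step 3: Verify x_5² - 18·y_5² = 511643454094369 - 511643454094368 = 1 (should be 1). ✓

(x_1, y_1) = (17, 4); (x_5, y_5) = (22619537, 5331476).


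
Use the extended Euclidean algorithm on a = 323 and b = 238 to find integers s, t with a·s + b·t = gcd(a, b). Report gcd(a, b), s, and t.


Euclidean algorithm on (323, 238) — divide until remainder is 0:
  323 = 1 · 238 + 85
  238 = 2 · 85 + 68
  85 = 1 · 68 + 17
  68 = 4 · 17 + 0
gcd(323, 238) = 17.
Track Bezout coefficients alongside the remainders: start with r₀ = 323 = a·1 + b·0 (s = 1, t = 0) and r₁ = 238 = a·0 + b·1 (s = 0, t = 1); each new remainder r_{k+1} = r_{k-1} − q_k·r_k inherits s_{k+1} = s_{k-1} − q_k·s_k, t_{k+1} = t_{k-1} − q_k·t_k, so r_k = a·s_k + b·t_k at every step:
  q = 1: r = 85, s = 1 − 1·0 = 1, t = 0 − 1·1 = -1  (check: 323·1 + 238·(-1) = 85)
  q = 2: r = 68, s = 0 − 2·1 = -2, t = 1 − 2·(-1) = 3  (check: 323·(-2) + 238·3 = 68)
  q = 1: r = 17, s = 1 − 1·(-2) = 3, t = -1 − 1·3 = -4  (check: 323·3 + 238·(-4) = 17)
The row with r = 17 (the gcd) gives the Bezout coefficients s = 3, t = -4.
Result: 323 · (3) + 238 · (-4) = 17.

gcd(323, 238) = 17; s = 3, t = -4 (check: 323·3 + 238·(-4) = 17).


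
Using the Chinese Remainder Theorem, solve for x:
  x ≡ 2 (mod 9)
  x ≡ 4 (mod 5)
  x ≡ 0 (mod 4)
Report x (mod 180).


Moduli 9, 5, 4 are pairwise coprime; by CRT there is a unique solution modulo M = 9 · 5 · 4 = 180.
Solve pairwise, accumulating the modulus:
  Start with x ≡ 2 (mod 9).
  Combine with x ≡ 4 (mod 5): since gcd(9, 5) = 1, we get a unique residue mod 45.
    Write x = 2 + 9·t and substitute into x ≡ 4 (mod 5): 9·t ≡ 4 − 2 = 2 (mod 5).
    Reduce coefficients mod 5: 4·t ≡ 2 (mod 5).
    The inverse of 4 mod 5 is 4 (since 4·4 = 16 = 3·5 + 1), so t ≡ 4·2 = 8 ≡ 3 (mod 5).
    Then x = 2 + 9·3 = 29, valid modulo lcm(9, 5) = 45: x ≡ 29 (mod 45).
  Combine with x ≡ 0 (mod 4): since gcd(45, 4) = 1, we get a unique residue mod 180.
    Write x = 29 + 45·t and substitute into x ≡ 0 (mod 4): 45·t ≡ 0 − 29 = -29 (mod 4).
    Reduce coefficients mod 4: 1·t ≡ 3 (mod 4).
    So t ≡ 3 (mod 4).
    Then x = 29 + 45·3 = 164, valid modulo lcm(45, 4) = 180: x ≡ 164 (mod 180).
Verify: 164 mod 9 = 2 ✓, 164 mod 5 = 4 ✓, 164 mod 4 = 0 ✓.

x ≡ 164 (mod 180).


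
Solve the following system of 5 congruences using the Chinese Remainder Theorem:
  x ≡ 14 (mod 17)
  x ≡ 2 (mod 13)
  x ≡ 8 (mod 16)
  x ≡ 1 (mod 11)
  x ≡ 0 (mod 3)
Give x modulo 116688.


Product of moduli M = 17 · 13 · 16 · 11 · 3 = 116688.
Merge one congruence at a time:
  Start: x ≡ 14 (mod 17).
  Combine with x ≡ 2 (mod 13); new modulus lcm = 221.
    Write x = 14 + 17·t and substitute into x ≡ 2 (mod 13): 17·t ≡ 2 − 14 = -12 (mod 13).
    Reduce coefficients mod 13: 4·t ≡ 1 (mod 13).
    The inverse of 4 mod 13 is 10 (since 4·10 = 40 = 3·13 + 1), so t ≡ 10·1 = 10 ≡ 10 (mod 13).
    Then x = 14 + 17·10 = 184, valid modulo lcm(17, 13) = 221: x ≡ 184 (mod 221).
  Combine with x ≡ 8 (mod 16); new modulus lcm = 3536.
    Write x = 184 + 221·t and substitute into x ≡ 8 (mod 16): 221·t ≡ 8 − 184 = -176 (mod 16).
    Reduce coefficients mod 16: 13·t ≡ 0 (mod 16).
    The inverse of 13 mod 16 is 5 (since 13·5 = 65 = 4·16 + 1), so t ≡ 5·0 = 0 ≡ 0 (mod 16).
    Then x = 184 + 221·0 = 184, valid modulo lcm(221, 16) = 3536: x ≡ 184 (mod 3536).
  Combine with x ≡ 1 (mod 11); new modulus lcm = 38896.
    Write x = 184 + 3536·t and substitute into x ≡ 1 (mod 11): 3536·t ≡ 1 − 184 = -183 (mod 11).
    Reduce coefficients mod 11: 5·t ≡ 4 (mod 11).
    The inverse of 5 mod 11 is 9 (since 5·9 = 45 = 4·11 + 1), so t ≡ 9·4 = 36 ≡ 3 (mod 11).
    Then x = 184 + 3536·3 = 10792, valid modulo lcm(3536, 11) = 38896: x ≡ 10792 (mod 38896).
  Combine with x ≡ 0 (mod 3); new modulus lcm = 116688.
    Write x = 10792 + 38896·t and substitute into x ≡ 0 (mod 3): 38896·t ≡ 0 − 10792 = -10792 (mod 3).
    Reduce coefficients mod 3: 1·t ≡ 2 (mod 3).
    So t ≡ 2 (mod 3).
    Then x = 10792 + 38896·2 = 88584, valid modulo lcm(38896, 3) = 116688: x ≡ 88584 (mod 116688).
Verify against each original: 88584 mod 17 = 14, 88584 mod 13 = 2, 88584 mod 16 = 8, 88584 mod 11 = 1, 88584 mod 3 = 0.

x ≡ 88584 (mod 116688).


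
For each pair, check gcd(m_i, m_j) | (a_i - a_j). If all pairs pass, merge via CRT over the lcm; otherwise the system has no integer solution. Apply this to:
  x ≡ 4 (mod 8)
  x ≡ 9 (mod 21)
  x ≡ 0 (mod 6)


Moduli 8, 21, 6 are not pairwise coprime, so CRT works modulo lcm(m_i) when all pairwise compatibility conditions hold.
Pairwise compatibility: gcd(m_i, m_j) must divide a_i - a_j for every pair.
Merge one congruence at a time:
  Start: x ≡ 4 (mod 8).
  Combine with x ≡ 9 (mod 21): gcd(8, 21) = 1; 9 - 4 = 5, which IS divisible by 1, so compatible.
    Write x = 4 + 8·t and substitute into x ≡ 9 (mod 21): 8·t ≡ 9 − 4 = 5 (mod 21).
    The inverse of 8 mod 21 is 8 (since 8·8 = 64 = 3·21 + 1), so t ≡ 8·5 = 40 ≡ 19 (mod 21).
    Then x = 4 + 8·19 = 156, valid modulo lcm(8, 21) = 168: x ≡ 156 (mod 168).
  Combine with x ≡ 0 (mod 6): gcd(168, 6) = 6; 0 - 156 = -156, which IS divisible by 6, so compatible.
    Write x = 156 + 168·t and substitute into x ≡ 0 (mod 6): 168·t ≡ 0 − 156 = -156 (mod 6).
    Divide the congruence (and modulus) by g = 6: 28·t ≡ -26 (mod 1).
    Modulo 1 every t works; take t = 0.
    Then x = 156 + 168·0 = 156, valid modulo lcm(168, 6) = 168: x ≡ 156 (mod 168).
Verify: 156 mod 8 = 4, 156 mod 21 = 9, 156 mod 6 = 0.

x ≡ 156 (mod 168).


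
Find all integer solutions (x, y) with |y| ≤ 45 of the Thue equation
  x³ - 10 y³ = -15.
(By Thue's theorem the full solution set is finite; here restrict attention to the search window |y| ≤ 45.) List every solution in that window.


The equation is x³ - 10y³ = -15. For fixed y, x³ = 10·y³ − 15, so a solution requires the RHS to be a perfect cube.
Strategy: iterate y from -45 to 45, compute RHS = 10·y³ − 15, and check whether it is a (positive or negative) perfect cube.
Check small values of y:
  y = 0: RHS = -15 is not a perfect cube.
  y = 1: RHS = -5 is not a perfect cube.
  y = -1: RHS = -25 is not a perfect cube.
  y = 2: RHS = 65 is not a perfect cube.
  y = -2: RHS = -95 is not a perfect cube.
  y = 3: RHS = 255 is not a perfect cube.
  y = -3: RHS = -285 is not a perfect cube.
Continuing the search up to |y| = 45 finds no solutions either.
No (x, y) in the scanned range satisfies the equation.

No integer solutions with |y| ≤ 45.


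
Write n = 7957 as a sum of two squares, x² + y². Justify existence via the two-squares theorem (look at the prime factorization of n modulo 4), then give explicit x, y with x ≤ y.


Step 1: Factor n = 7957 = 73 · 109.
Step 2: Check the mod-4 condition on each prime factor: 73 ≡ 1 (mod 4), exponent 1; 109 ≡ 1 (mod 4), exponent 1.
All primes ≡ 3 (mod 4) appear to even exponent (or don't appear), so by the two-squares theorem n IS expressible as a sum of two squares.
Step 3: Build a representation. Here n = 73 · 109 is a product of primes ≡ 1 (mod 4). Each prime p ≡ 1 (mod 4) is itself a sum of two squares; find a² by testing p − a² for a perfect square:
  73: 73 − 1² = 72, 73 − 2² = 69, 73 − 3² = 64 = 8² ⇒ 73 = 3² + 8².
  109: 109 − 1² = 108, 109 − 2² = 105, 109 − 3² = 100 = 10² ⇒ 109 = 3² + 10².
  Combine using the Brahmagupta–Fibonacci identity (a² + b²)(c² + d²) = (ac − bd)² + (ad + bc)² = (ac + bd)² + (ad − bc)²:
  73 · 109 = 7957: from (3² + 8²)(3² + 10²), take (3·3 − 8·10, 3·10 + 8·3) = (9 − 80, 30 + 24) = (-71, 54); dropping signs (only squares matter) gives (71, 54); check 71² + 54² = 5041 + 2916 = 7957 ✓.
Step 4: Order so x ≤ y and verify: 54² + 71² = 2916 + 5041 = 7957 = n. ✓

n = 7957 = 54² + 71² (one valid representation with x ≤ y).


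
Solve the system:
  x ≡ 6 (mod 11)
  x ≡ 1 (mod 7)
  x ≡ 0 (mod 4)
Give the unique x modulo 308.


Moduli 11, 7, 4 are pairwise coprime; by CRT there is a unique solution modulo M = 11 · 7 · 4 = 308.
Solve pairwise, accumulating the modulus:
  Start with x ≡ 6 (mod 11).
  Combine with x ≡ 1 (mod 7): since gcd(11, 7) = 1, we get a unique residue mod 77.
    Write x = 6 + 11·t and substitute into x ≡ 1 (mod 7): 11·t ≡ 1 − 6 = -5 (mod 7).
    Reduce coefficients mod 7: 4·t ≡ 2 (mod 7).
    The inverse of 4 mod 7 is 2 (since 4·2 = 8 = 1·7 + 1), so t ≡ 2·2 = 4 ≡ 4 (mod 7).
    Then x = 6 + 11·4 = 50, valid modulo lcm(11, 7) = 77: x ≡ 50 (mod 77).
  Combine with x ≡ 0 (mod 4): since gcd(77, 4) = 1, we get a unique residue mod 308.
    Write x = 50 + 77·t and substitute into x ≡ 0 (mod 4): 77·t ≡ 0 − 50 = -50 (mod 4).
    Reduce coefficients mod 4: 1·t ≡ 2 (mod 4).
    So t ≡ 2 (mod 4).
    Then x = 50 + 77·2 = 204, valid modulo lcm(77, 4) = 308: x ≡ 204 (mod 308).
Verify: 204 mod 11 = 6 ✓, 204 mod 7 = 1 ✓, 204 mod 4 = 0 ✓.

x ≡ 204 (mod 308).


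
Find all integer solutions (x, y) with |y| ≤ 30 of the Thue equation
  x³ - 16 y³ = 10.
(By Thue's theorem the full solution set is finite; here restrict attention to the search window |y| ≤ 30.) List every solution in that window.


The equation is x³ - 16y³ = 10. For fixed y, x³ = 16·y³ + 10, so a solution requires the RHS to be a perfect cube.
Strategy: iterate y from -30 to 30, compute RHS = 16·y³ + 10, and check whether it is a (positive or negative) perfect cube.
Check small values of y:
  y = 0: RHS = 10 is not a perfect cube.
  y = 1: RHS = 26 is not a perfect cube.
  y = -1: RHS = -6 is not a perfect cube.
  y = 2: RHS = 138 is not a perfect cube.
  y = -2: RHS = -118 is not a perfect cube.
  y = 3: RHS = 442 is not a perfect cube.
  y = -3: RHS = -422 is not a perfect cube.
Continuing the search up to |y| = 30 finds no solutions either.
No (x, y) in the scanned range satisfies the equation.

No integer solutions with |y| ≤ 30.


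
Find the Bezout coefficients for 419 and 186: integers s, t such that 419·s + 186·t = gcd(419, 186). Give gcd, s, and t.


Euclidean algorithm on (419, 186) — divide until remainder is 0:
  419 = 2 · 186 + 47
  186 = 3 · 47 + 45
  47 = 1 · 45 + 2
  45 = 22 · 2 + 1
  2 = 2 · 1 + 0
gcd(419, 186) = 1.
Track Bezout coefficients alongside the remainders: start with r₀ = 419 = a·1 + b·0 (s = 1, t = 0) and r₁ = 186 = a·0 + b·1 (s = 0, t = 1); each new remainder r_{k+1} = r_{k-1} − q_k·r_k inherits s_{k+1} = s_{k-1} − q_k·s_k, t_{k+1} = t_{k-1} − q_k·t_k, so r_k = a·s_k + b·t_k at every step:
  q = 2: r = 47, s = 1 − 2·0 = 1, t = 0 − 2·1 = -2  (check: 419·1 + 186·(-2) = 47)
  q = 3: r = 45, s = 0 − 3·1 = -3, t = 1 − 3·(-2) = 7  (check: 419·(-3) + 186·7 = 45)
  q = 1: r = 2, s = 1 − 1·(-3) = 4, t = -2 − 1·7 = -9  (check: 419·4 + 186·(-9) = 2)
  q = 22: r = 1, s = -3 − 22·4 = -91, t = 7 − 22·(-9) = 205  (check: 419·(-91) + 186·205 = 1)
The row with r = 1 (the gcd) gives the Bezout coefficients s = -91, t = 205.
Result: 419 · (-91) + 186 · (205) = 1.

gcd(419, 186) = 1; s = -91, t = 205 (check: 419·(-91) + 186·205 = 1).


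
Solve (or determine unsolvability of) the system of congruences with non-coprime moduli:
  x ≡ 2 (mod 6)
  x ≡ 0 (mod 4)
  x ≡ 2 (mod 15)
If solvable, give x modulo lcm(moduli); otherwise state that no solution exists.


Moduli 6, 4, 15 are not pairwise coprime, so CRT works modulo lcm(m_i) when all pairwise compatibility conditions hold.
Pairwise compatibility: gcd(m_i, m_j) must divide a_i - a_j for every pair.
Merge one congruence at a time:
  Start: x ≡ 2 (mod 6).
  Combine with x ≡ 0 (mod 4): gcd(6, 4) = 2; 0 - 2 = -2, which IS divisible by 2, so compatible.
    Write x = 2 + 6·t and substitute into x ≡ 0 (mod 4): 6·t ≡ 0 − 2 = -2 (mod 4).
    Divide the congruence (and modulus) by g = 2: 3·t ≡ -1 (mod 2).
    Reduce coefficients mod 2: 1·t ≡ 1 (mod 2).
    So t ≡ 1 (mod 2).
    Then x = 2 + 6·1 = 8, valid modulo lcm(6, 4) = 12: x ≡ 8 (mod 12).
  Combine with x ≡ 2 (mod 15): gcd(12, 15) = 3; 2 - 8 = -6, which IS divisible by 3, so compatible.
    Write x = 8 + 12·t and substitute into x ≡ 2 (mod 15): 12·t ≡ 2 − 8 = -6 (mod 15).
    Divide the congruence (and modulus) by g = 3: 4·t ≡ -2 (mod 5).
    Reduce coefficients mod 5: 4·t ≡ 3 (mod 5).
    The inverse of 4 mod 5 is 4 (since 4·4 = 16 = 3·5 + 1), so t ≡ 4·3 = 12 ≡ 2 (mod 5).
    Then x = 8 + 12·2 = 32, valid modulo lcm(12, 15) = 60: x ≡ 32 (mod 60).
Verify: 32 mod 6 = 2, 32 mod 4 = 0, 32 mod 15 = 2.

x ≡ 32 (mod 60).


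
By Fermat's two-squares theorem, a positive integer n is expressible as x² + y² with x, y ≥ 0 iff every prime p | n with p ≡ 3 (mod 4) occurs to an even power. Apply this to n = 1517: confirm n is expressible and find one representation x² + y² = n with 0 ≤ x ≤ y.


Step 1: Factor n = 1517 = 37 · 41.
Step 2: Check the mod-4 condition on each prime factor: 37 ≡ 1 (mod 4), exponent 1; 41 ≡ 1 (mod 4), exponent 1.
All primes ≡ 3 (mod 4) appear to even exponent (or don't appear), so by the two-squares theorem n IS expressible as a sum of two squares.
Step 3: Build a representation. Here n = 37 · 41 is a product of primes ≡ 1 (mod 4). Each prime p ≡ 1 (mod 4) is itself a sum of two squares; find a² by testing p − a² for a perfect square:
  37: 37 − 1² = 36 = 6² ⇒ 37 = 1² + 6².
  41: 41 − 1² = 40, 41 − 2² = 37, 41 − 3² = 32, 41 − 4² = 25 = 5² ⇒ 41 = 4² + 5².
  Combine using the Brahmagupta–Fibonacci identity (a² + b²)(c² + d²) = (ac − bd)² + (ad + bc)² = (ac + bd)² + (ad − bc)²:
  37 · 41 = 1517: from (1² + 6²)(4² + 5²), take (1·4 − 6·5, 1·5 + 6·4) = (4 − 30, 5 + 24) = (-26, 29); dropping signs (only squares matter) gives (26, 29); check 26² + 29² = 676 + 841 = 1517 ✓.
Step 4: Order so x ≤ y and verify: 26² + 29² = 676 + 841 = 1517 = n. ✓

n = 1517 = 26² + 29² (one valid representation with x ≤ y).


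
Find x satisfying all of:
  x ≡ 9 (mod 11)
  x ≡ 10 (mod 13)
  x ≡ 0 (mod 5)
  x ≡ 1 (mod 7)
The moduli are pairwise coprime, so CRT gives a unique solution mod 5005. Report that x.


Product of moduli M = 11 · 13 · 5 · 7 = 5005.
Merge one congruence at a time:
  Start: x ≡ 9 (mod 11).
  Combine with x ≡ 10 (mod 13); new modulus lcm = 143.
    Write x = 9 + 11·t and substitute into x ≡ 10 (mod 13): 11·t ≡ 10 − 9 = 1 (mod 13).
    The inverse of 11 mod 13 is 6 (since 11·6 = 66 = 5·13 + 1), so t ≡ 6·1 = 6 ≡ 6 (mod 13).
    Then x = 9 + 11·6 = 75, valid modulo lcm(11, 13) = 143: x ≡ 75 (mod 143).
  Combine with x ≡ 0 (mod 5); new modulus lcm = 715.
    Write x = 75 + 143·t and substitute into x ≡ 0 (mod 5): 143·t ≡ 0 − 75 = -75 (mod 5).
    Reduce coefficients mod 5: 3·t ≡ 0 (mod 5).
    The inverse of 3 mod 5 is 2 (since 3·2 = 6 = 1·5 + 1), so t ≡ 2·0 = 0 ≡ 0 (mod 5).
    Then x = 75 + 143·0 = 75, valid modulo lcm(143, 5) = 715: x ≡ 75 (mod 715).
  Combine with x ≡ 1 (mod 7); new modulus lcm = 5005.
    Write x = 75 + 715·t and substitute into x ≡ 1 (mod 7): 715·t ≡ 1 − 75 = -74 (mod 7).
    Reduce coefficients mod 7: 1·t ≡ 3 (mod 7).
    So t ≡ 3 (mod 7).
    Then x = 75 + 715·3 = 2220, valid modulo lcm(715, 7) = 5005: x ≡ 2220 (mod 5005).
Verify against each original: 2220 mod 11 = 9, 2220 mod 13 = 10, 2220 mod 5 = 0, 2220 mod 7 = 1.

x ≡ 2220 (mod 5005).


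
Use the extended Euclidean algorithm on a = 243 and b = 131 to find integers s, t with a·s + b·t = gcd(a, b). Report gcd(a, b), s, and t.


Euclidean algorithm on (243, 131) — divide until remainder is 0:
  243 = 1 · 131 + 112
  131 = 1 · 112 + 19
  112 = 5 · 19 + 17
  19 = 1 · 17 + 2
  17 = 8 · 2 + 1
  2 = 2 · 1 + 0
gcd(243, 131) = 1.
Track Bezout coefficients alongside the remainders: start with r₀ = 243 = a·1 + b·0 (s = 1, t = 0) and r₁ = 131 = a·0 + b·1 (s = 0, t = 1); each new remainder r_{k+1} = r_{k-1} − q_k·r_k inherits s_{k+1} = s_{k-1} − q_k·s_k, t_{k+1} = t_{k-1} − q_k·t_k, so r_k = a·s_k + b·t_k at every step:
  q = 1: r = 112, s = 1 − 1·0 = 1, t = 0 − 1·1 = -1  (check: 243·1 + 131·(-1) = 112)
  q = 1: r = 19, s = 0 − 1·1 = -1, t = 1 − 1·(-1) = 2  (check: 243·(-1) + 131·2 = 19)
  q = 5: r = 17, s = 1 − 5·(-1) = 6, t = -1 − 5·2 = -11  (check: 243·6 + 131·(-11) = 17)
  q = 1: r = 2, s = -1 − 1·6 = -7, t = 2 − 1·(-11) = 13  (check: 243·(-7) + 131·13 = 2)
  q = 8: r = 1, s = 6 − 8·(-7) = 62, t = -11 − 8·13 = -115  (check: 243·62 + 131·(-115) = 1)
The row with r = 1 (the gcd) gives the Bezout coefficients s = 62, t = -115.
Result: 243 · (62) + 131 · (-115) = 1.

gcd(243, 131) = 1; s = 62, t = -115 (check: 243·62 + 131·(-115) = 1).
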